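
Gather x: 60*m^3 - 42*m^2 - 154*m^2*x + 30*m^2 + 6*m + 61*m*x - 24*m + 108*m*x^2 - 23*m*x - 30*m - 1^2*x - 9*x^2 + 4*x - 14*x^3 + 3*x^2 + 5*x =60*m^3 - 12*m^2 - 48*m - 14*x^3 + x^2*(108*m - 6) + x*(-154*m^2 + 38*m + 8)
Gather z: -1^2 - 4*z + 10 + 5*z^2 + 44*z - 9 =5*z^2 + 40*z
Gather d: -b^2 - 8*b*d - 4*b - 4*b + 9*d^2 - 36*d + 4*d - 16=-b^2 - 8*b + 9*d^2 + d*(-8*b - 32) - 16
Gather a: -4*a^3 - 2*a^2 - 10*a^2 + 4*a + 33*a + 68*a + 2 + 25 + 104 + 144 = -4*a^3 - 12*a^2 + 105*a + 275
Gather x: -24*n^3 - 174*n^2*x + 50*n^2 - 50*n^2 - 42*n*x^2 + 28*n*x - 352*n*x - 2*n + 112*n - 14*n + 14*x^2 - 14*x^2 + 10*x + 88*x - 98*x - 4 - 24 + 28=-24*n^3 - 42*n*x^2 + 96*n + x*(-174*n^2 - 324*n)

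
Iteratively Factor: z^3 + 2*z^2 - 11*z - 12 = (z + 4)*(z^2 - 2*z - 3) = (z - 3)*(z + 4)*(z + 1)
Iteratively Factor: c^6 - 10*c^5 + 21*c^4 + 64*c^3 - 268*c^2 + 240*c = (c + 3)*(c^5 - 13*c^4 + 60*c^3 - 116*c^2 + 80*c) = (c - 4)*(c + 3)*(c^4 - 9*c^3 + 24*c^2 - 20*c) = (c - 4)*(c - 2)*(c + 3)*(c^3 - 7*c^2 + 10*c) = (c - 4)*(c - 2)^2*(c + 3)*(c^2 - 5*c) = (c - 5)*(c - 4)*(c - 2)^2*(c + 3)*(c)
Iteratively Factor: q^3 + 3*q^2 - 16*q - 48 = (q - 4)*(q^2 + 7*q + 12) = (q - 4)*(q + 3)*(q + 4)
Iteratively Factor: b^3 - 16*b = (b)*(b^2 - 16) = b*(b - 4)*(b + 4)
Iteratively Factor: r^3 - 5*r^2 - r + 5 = (r - 1)*(r^2 - 4*r - 5) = (r - 5)*(r - 1)*(r + 1)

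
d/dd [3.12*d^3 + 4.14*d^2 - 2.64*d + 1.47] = 9.36*d^2 + 8.28*d - 2.64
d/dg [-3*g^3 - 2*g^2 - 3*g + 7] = -9*g^2 - 4*g - 3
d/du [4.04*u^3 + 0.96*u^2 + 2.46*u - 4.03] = 12.12*u^2 + 1.92*u + 2.46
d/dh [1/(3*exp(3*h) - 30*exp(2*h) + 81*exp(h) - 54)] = (-exp(2*h) + 20*exp(h)/3 - 9)*exp(h)/(exp(3*h) - 10*exp(2*h) + 27*exp(h) - 18)^2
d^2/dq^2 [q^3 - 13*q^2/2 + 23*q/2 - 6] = 6*q - 13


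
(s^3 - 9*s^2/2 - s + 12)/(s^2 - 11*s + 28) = (s^2 - s/2 - 3)/(s - 7)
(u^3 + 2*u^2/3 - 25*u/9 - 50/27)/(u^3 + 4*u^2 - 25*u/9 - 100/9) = (u + 2/3)/(u + 4)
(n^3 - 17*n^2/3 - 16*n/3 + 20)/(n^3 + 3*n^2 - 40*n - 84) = (n - 5/3)/(n + 7)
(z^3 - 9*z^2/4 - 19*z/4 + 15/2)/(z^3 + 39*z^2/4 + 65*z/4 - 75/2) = (z^2 - z - 6)/(z^2 + 11*z + 30)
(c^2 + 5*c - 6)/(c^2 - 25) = (c^2 + 5*c - 6)/(c^2 - 25)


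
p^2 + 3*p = p*(p + 3)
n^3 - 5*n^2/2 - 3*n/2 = n*(n - 3)*(n + 1/2)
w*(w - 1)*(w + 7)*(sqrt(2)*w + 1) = sqrt(2)*w^4 + w^3 + 6*sqrt(2)*w^3 - 7*sqrt(2)*w^2 + 6*w^2 - 7*w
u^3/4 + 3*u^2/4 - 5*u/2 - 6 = (u/4 + 1/2)*(u - 3)*(u + 4)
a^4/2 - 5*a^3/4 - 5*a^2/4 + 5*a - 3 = (a/2 + 1)*(a - 2)*(a - 3/2)*(a - 1)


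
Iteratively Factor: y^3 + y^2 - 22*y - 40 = (y - 5)*(y^2 + 6*y + 8) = (y - 5)*(y + 4)*(y + 2)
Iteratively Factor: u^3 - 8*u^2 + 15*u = (u - 3)*(u^2 - 5*u) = u*(u - 3)*(u - 5)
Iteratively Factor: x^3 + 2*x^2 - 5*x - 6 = (x + 1)*(x^2 + x - 6) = (x - 2)*(x + 1)*(x + 3)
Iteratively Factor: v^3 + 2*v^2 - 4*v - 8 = (v - 2)*(v^2 + 4*v + 4) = (v - 2)*(v + 2)*(v + 2)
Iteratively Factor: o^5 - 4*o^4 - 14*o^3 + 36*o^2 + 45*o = (o)*(o^4 - 4*o^3 - 14*o^2 + 36*o + 45) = o*(o - 5)*(o^3 + o^2 - 9*o - 9) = o*(o - 5)*(o + 3)*(o^2 - 2*o - 3) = o*(o - 5)*(o + 1)*(o + 3)*(o - 3)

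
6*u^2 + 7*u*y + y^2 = (u + y)*(6*u + y)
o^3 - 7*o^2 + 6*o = o*(o - 6)*(o - 1)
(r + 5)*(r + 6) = r^2 + 11*r + 30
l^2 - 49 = (l - 7)*(l + 7)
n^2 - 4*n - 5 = (n - 5)*(n + 1)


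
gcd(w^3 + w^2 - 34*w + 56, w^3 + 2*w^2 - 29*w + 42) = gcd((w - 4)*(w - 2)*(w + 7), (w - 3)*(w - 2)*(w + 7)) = w^2 + 5*w - 14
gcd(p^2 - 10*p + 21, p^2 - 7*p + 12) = p - 3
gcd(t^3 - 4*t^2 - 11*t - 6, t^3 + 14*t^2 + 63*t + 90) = 1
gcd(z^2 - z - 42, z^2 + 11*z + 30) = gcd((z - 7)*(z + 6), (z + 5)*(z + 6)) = z + 6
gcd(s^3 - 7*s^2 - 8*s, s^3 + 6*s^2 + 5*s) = s^2 + s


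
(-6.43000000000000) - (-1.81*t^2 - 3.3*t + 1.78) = 1.81*t^2 + 3.3*t - 8.21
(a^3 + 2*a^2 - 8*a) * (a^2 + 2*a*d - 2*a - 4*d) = a^5 + 2*a^4*d - 12*a^3 - 24*a^2*d + 16*a^2 + 32*a*d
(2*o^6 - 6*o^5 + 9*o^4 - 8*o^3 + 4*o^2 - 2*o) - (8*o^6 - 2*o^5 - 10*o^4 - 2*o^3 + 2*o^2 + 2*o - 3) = -6*o^6 - 4*o^5 + 19*o^4 - 6*o^3 + 2*o^2 - 4*o + 3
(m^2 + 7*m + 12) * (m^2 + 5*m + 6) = m^4 + 12*m^3 + 53*m^2 + 102*m + 72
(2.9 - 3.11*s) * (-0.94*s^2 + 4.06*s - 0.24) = 2.9234*s^3 - 15.3526*s^2 + 12.5204*s - 0.696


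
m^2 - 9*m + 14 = (m - 7)*(m - 2)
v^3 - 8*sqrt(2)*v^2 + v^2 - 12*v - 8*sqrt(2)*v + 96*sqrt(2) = (v - 3)*(v + 4)*(v - 8*sqrt(2))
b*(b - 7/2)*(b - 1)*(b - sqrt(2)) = b^4 - 9*b^3/2 - sqrt(2)*b^3 + 7*b^2/2 + 9*sqrt(2)*b^2/2 - 7*sqrt(2)*b/2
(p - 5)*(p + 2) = p^2 - 3*p - 10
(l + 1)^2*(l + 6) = l^3 + 8*l^2 + 13*l + 6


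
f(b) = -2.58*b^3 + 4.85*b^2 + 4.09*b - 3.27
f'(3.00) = -36.47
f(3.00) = -17.01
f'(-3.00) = -94.67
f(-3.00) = 97.77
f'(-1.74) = -36.22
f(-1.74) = 17.89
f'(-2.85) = -86.42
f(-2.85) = 84.19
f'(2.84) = -30.79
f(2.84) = -11.63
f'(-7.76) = -537.27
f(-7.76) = 1462.65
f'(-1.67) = -33.70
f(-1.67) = 15.44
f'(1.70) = -1.79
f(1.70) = 5.02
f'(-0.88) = -10.44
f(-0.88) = -1.36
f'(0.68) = 7.11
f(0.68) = 0.94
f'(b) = -7.74*b^2 + 9.7*b + 4.09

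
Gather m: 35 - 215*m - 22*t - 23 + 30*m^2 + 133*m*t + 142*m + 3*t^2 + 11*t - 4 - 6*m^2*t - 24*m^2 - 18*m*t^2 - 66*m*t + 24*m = m^2*(6 - 6*t) + m*(-18*t^2 + 67*t - 49) + 3*t^2 - 11*t + 8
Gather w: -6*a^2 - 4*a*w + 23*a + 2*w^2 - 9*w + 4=-6*a^2 + 23*a + 2*w^2 + w*(-4*a - 9) + 4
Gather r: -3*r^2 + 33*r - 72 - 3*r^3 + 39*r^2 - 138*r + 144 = -3*r^3 + 36*r^2 - 105*r + 72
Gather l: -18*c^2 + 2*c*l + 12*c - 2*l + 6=-18*c^2 + 12*c + l*(2*c - 2) + 6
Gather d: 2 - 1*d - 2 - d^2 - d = -d^2 - 2*d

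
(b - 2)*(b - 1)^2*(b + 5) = b^4 + b^3 - 15*b^2 + 23*b - 10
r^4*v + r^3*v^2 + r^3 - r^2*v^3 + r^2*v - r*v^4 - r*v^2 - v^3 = (r - v)*(r + v)^2*(r*v + 1)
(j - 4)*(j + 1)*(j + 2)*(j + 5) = j^4 + 4*j^3 - 15*j^2 - 58*j - 40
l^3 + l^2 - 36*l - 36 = (l - 6)*(l + 1)*(l + 6)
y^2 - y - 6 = (y - 3)*(y + 2)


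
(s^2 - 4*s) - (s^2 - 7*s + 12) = 3*s - 12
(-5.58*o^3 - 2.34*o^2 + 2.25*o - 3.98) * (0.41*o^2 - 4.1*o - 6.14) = -2.2878*o^5 + 21.9186*o^4 + 44.7777*o^3 + 3.5108*o^2 + 2.503*o + 24.4372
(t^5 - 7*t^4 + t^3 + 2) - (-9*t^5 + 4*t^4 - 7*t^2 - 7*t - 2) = 10*t^5 - 11*t^4 + t^3 + 7*t^2 + 7*t + 4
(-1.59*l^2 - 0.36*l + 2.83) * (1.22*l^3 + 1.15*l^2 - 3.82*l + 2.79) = -1.9398*l^5 - 2.2677*l^4 + 9.1124*l^3 + 0.193599999999999*l^2 - 11.815*l + 7.8957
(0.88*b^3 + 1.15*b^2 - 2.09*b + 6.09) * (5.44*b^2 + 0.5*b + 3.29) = 4.7872*b^5 + 6.696*b^4 - 7.8994*b^3 + 35.8681*b^2 - 3.8311*b + 20.0361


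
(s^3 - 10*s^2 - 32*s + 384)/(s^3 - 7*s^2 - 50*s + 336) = (s^2 - 2*s - 48)/(s^2 + s - 42)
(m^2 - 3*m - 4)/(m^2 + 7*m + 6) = (m - 4)/(m + 6)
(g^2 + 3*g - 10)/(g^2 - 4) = (g + 5)/(g + 2)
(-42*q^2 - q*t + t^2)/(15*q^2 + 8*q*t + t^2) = (-42*q^2 - q*t + t^2)/(15*q^2 + 8*q*t + t^2)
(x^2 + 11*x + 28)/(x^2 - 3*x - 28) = (x + 7)/(x - 7)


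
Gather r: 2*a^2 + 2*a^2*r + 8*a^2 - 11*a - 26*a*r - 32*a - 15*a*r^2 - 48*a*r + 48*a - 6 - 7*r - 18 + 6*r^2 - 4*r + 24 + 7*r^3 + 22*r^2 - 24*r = 10*a^2 + 5*a + 7*r^3 + r^2*(28 - 15*a) + r*(2*a^2 - 74*a - 35)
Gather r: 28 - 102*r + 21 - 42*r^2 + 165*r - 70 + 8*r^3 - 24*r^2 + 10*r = 8*r^3 - 66*r^2 + 73*r - 21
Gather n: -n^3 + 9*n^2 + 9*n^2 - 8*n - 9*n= -n^3 + 18*n^2 - 17*n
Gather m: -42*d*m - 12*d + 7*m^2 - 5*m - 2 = -12*d + 7*m^2 + m*(-42*d - 5) - 2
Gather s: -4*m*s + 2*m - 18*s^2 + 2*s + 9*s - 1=2*m - 18*s^2 + s*(11 - 4*m) - 1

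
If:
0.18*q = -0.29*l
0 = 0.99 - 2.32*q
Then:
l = -0.26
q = 0.43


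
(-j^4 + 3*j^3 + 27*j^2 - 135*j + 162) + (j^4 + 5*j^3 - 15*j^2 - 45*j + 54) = 8*j^3 + 12*j^2 - 180*j + 216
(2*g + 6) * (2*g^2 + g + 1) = 4*g^3 + 14*g^2 + 8*g + 6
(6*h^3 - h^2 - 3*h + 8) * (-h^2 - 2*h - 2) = -6*h^5 - 11*h^4 - 7*h^3 - 10*h - 16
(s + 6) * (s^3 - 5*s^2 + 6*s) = s^4 + s^3 - 24*s^2 + 36*s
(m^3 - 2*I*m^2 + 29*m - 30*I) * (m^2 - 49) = m^5 - 2*I*m^4 - 20*m^3 + 68*I*m^2 - 1421*m + 1470*I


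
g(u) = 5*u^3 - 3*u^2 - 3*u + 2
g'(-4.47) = 323.53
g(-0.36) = 2.46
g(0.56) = 0.26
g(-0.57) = 1.81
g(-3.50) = -238.62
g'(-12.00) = 2229.00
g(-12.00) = -9034.00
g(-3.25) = -191.58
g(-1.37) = -12.38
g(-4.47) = -491.11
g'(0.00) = -3.00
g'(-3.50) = 201.75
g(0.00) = 2.00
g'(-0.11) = -2.16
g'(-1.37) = 33.37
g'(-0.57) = 5.29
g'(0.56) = -1.66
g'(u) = 15*u^2 - 6*u - 3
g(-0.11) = 2.29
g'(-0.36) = 1.10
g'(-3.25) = 174.94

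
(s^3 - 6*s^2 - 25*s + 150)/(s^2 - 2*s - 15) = (s^2 - s - 30)/(s + 3)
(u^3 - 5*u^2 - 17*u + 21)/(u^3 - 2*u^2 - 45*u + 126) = (u^3 - 5*u^2 - 17*u + 21)/(u^3 - 2*u^2 - 45*u + 126)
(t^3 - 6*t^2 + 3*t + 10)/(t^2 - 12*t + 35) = (t^2 - t - 2)/(t - 7)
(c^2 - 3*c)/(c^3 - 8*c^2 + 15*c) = 1/(c - 5)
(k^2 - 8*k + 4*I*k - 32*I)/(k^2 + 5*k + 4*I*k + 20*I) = (k - 8)/(k + 5)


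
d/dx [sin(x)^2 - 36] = sin(2*x)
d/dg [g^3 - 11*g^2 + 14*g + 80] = 3*g^2 - 22*g + 14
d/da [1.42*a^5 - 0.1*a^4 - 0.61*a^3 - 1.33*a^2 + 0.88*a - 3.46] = 7.1*a^4 - 0.4*a^3 - 1.83*a^2 - 2.66*a + 0.88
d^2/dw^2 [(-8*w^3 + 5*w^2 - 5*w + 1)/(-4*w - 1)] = 2*(128*w^3 + 96*w^2 + 24*w - 41)/(64*w^3 + 48*w^2 + 12*w + 1)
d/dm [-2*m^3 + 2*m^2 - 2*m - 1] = -6*m^2 + 4*m - 2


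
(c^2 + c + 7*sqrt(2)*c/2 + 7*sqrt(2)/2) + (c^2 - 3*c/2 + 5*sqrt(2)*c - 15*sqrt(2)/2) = 2*c^2 - c/2 + 17*sqrt(2)*c/2 - 4*sqrt(2)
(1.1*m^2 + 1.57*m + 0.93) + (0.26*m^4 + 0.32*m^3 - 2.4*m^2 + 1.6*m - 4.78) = 0.26*m^4 + 0.32*m^3 - 1.3*m^2 + 3.17*m - 3.85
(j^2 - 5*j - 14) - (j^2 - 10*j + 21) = 5*j - 35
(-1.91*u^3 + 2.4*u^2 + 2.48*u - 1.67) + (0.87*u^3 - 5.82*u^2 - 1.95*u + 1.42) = -1.04*u^3 - 3.42*u^2 + 0.53*u - 0.25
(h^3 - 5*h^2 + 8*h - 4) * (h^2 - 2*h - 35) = h^5 - 7*h^4 - 17*h^3 + 155*h^2 - 272*h + 140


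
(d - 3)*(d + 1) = d^2 - 2*d - 3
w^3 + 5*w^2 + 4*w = w*(w + 1)*(w + 4)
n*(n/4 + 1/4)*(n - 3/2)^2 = n^4/4 - n^3/2 - 3*n^2/16 + 9*n/16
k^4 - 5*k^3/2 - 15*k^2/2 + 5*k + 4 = (k - 4)*(k - 1)*(k + 1/2)*(k + 2)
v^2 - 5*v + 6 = (v - 3)*(v - 2)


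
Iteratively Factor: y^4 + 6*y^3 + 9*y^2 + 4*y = (y)*(y^3 + 6*y^2 + 9*y + 4) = y*(y + 4)*(y^2 + 2*y + 1) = y*(y + 1)*(y + 4)*(y + 1)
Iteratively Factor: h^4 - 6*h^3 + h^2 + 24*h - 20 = (h - 2)*(h^3 - 4*h^2 - 7*h + 10) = (h - 2)*(h - 1)*(h^2 - 3*h - 10) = (h - 5)*(h - 2)*(h - 1)*(h + 2)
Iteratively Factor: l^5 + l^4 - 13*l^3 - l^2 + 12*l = (l - 1)*(l^4 + 2*l^3 - 11*l^2 - 12*l) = (l - 1)*(l + 4)*(l^3 - 2*l^2 - 3*l) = l*(l - 1)*(l + 4)*(l^2 - 2*l - 3) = l*(l - 3)*(l - 1)*(l + 4)*(l + 1)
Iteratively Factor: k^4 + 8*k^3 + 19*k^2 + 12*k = (k)*(k^3 + 8*k^2 + 19*k + 12) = k*(k + 1)*(k^2 + 7*k + 12) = k*(k + 1)*(k + 4)*(k + 3)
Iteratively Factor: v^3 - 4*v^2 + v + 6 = (v - 2)*(v^2 - 2*v - 3) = (v - 2)*(v + 1)*(v - 3)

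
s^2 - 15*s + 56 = (s - 8)*(s - 7)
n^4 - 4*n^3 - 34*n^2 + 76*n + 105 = (n - 7)*(n - 3)*(n + 1)*(n + 5)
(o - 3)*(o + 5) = o^2 + 2*o - 15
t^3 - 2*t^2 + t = t*(t - 1)^2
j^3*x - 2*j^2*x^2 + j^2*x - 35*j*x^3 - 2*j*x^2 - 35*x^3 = (j - 7*x)*(j + 5*x)*(j*x + x)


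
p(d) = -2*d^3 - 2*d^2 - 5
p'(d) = -6*d^2 - 4*d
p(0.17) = -5.07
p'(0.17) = -0.85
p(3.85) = -148.78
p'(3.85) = -104.34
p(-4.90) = 182.28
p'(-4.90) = -124.46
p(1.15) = -10.69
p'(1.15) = -12.54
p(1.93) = -26.83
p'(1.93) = -30.07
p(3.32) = -100.23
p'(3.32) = -79.41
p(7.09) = -818.34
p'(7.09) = -329.97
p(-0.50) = -5.25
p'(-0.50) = 0.50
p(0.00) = -5.00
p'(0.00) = 0.00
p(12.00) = -3749.00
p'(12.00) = -912.00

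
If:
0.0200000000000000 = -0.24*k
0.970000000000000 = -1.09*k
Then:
No Solution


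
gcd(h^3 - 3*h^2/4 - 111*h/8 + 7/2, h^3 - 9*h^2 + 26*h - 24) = h - 4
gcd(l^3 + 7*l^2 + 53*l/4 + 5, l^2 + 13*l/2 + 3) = l + 1/2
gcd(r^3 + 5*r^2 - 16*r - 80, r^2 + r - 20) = r^2 + r - 20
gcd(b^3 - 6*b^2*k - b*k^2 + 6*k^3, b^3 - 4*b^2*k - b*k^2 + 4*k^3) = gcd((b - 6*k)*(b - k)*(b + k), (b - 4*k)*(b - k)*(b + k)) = b^2 - k^2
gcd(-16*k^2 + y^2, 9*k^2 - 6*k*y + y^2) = 1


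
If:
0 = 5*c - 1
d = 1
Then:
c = 1/5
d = 1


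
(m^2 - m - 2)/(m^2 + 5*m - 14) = (m + 1)/(m + 7)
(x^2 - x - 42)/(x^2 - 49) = (x + 6)/(x + 7)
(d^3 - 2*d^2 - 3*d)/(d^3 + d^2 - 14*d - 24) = d*(d^2 - 2*d - 3)/(d^3 + d^2 - 14*d - 24)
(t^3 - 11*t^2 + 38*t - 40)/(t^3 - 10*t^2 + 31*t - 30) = (t - 4)/(t - 3)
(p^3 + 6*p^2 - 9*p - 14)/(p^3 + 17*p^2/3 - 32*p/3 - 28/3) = 3*(p + 1)/(3*p + 2)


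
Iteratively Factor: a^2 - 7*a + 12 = (a - 4)*(a - 3)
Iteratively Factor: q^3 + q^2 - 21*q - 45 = (q + 3)*(q^2 - 2*q - 15) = (q - 5)*(q + 3)*(q + 3)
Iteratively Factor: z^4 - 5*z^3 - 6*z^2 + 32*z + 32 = (z - 4)*(z^3 - z^2 - 10*z - 8) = (z - 4)^2*(z^2 + 3*z + 2) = (z - 4)^2*(z + 1)*(z + 2)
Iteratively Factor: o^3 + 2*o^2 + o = (o)*(o^2 + 2*o + 1) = o*(o + 1)*(o + 1)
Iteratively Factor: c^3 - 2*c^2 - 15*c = (c)*(c^2 - 2*c - 15) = c*(c - 5)*(c + 3)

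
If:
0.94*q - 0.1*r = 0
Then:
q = 0.106382978723404*r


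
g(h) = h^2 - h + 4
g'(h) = 2*h - 1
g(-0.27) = 4.34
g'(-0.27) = -1.54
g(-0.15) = 4.17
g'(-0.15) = -1.30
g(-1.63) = 8.29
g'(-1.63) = -4.26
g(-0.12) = 4.13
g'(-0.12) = -1.24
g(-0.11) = 4.12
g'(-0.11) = -1.22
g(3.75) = 14.31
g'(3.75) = 6.50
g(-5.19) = 36.13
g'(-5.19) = -11.38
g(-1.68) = 8.50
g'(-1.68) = -4.36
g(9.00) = 76.00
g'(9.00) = 17.00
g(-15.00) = 244.00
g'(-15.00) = -31.00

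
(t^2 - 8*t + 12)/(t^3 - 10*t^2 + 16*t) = (t - 6)/(t*(t - 8))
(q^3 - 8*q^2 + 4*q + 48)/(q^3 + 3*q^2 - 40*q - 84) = (q - 4)/(q + 7)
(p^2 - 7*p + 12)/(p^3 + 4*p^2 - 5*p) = (p^2 - 7*p + 12)/(p*(p^2 + 4*p - 5))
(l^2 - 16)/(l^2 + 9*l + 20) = (l - 4)/(l + 5)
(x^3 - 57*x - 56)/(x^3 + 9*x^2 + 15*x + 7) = (x - 8)/(x + 1)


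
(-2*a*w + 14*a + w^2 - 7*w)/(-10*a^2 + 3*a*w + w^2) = (w - 7)/(5*a + w)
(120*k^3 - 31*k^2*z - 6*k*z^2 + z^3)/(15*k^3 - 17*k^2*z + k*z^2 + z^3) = (-8*k + z)/(-k + z)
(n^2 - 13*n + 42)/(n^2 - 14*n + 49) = (n - 6)/(n - 7)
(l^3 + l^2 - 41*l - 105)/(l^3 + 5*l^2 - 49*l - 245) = (l + 3)/(l + 7)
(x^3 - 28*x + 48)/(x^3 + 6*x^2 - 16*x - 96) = (x - 2)/(x + 4)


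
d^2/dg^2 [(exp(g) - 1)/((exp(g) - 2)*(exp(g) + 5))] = (exp(4*g) - 7*exp(3*g) + 51*exp(2*g) - 19*exp(g) + 70)*exp(g)/(exp(6*g) + 9*exp(5*g) - 3*exp(4*g) - 153*exp(3*g) + 30*exp(2*g) + 900*exp(g) - 1000)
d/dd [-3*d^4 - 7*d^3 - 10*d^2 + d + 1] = -12*d^3 - 21*d^2 - 20*d + 1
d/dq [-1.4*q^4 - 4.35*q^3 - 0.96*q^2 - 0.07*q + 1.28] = -5.6*q^3 - 13.05*q^2 - 1.92*q - 0.07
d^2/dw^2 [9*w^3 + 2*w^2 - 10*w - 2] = 54*w + 4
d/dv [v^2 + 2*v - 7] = 2*v + 2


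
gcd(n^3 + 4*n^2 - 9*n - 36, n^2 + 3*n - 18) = n - 3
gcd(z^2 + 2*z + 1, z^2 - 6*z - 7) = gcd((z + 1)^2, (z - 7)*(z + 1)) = z + 1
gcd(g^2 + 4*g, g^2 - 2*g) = g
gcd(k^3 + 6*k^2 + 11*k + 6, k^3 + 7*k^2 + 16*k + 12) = k^2 + 5*k + 6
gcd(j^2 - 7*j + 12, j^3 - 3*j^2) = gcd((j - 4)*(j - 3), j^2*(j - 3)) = j - 3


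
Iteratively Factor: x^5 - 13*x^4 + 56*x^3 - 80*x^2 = (x - 4)*(x^4 - 9*x^3 + 20*x^2) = (x - 4)^2*(x^3 - 5*x^2) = (x - 5)*(x - 4)^2*(x^2) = x*(x - 5)*(x - 4)^2*(x)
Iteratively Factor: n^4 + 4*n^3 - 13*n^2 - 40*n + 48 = (n - 3)*(n^3 + 7*n^2 + 8*n - 16) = (n - 3)*(n + 4)*(n^2 + 3*n - 4) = (n - 3)*(n - 1)*(n + 4)*(n + 4)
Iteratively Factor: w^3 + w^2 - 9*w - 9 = (w + 1)*(w^2 - 9) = (w + 1)*(w + 3)*(w - 3)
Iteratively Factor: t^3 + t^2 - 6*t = (t)*(t^2 + t - 6) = t*(t + 3)*(t - 2)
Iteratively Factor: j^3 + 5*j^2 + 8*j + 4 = (j + 2)*(j^2 + 3*j + 2) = (j + 1)*(j + 2)*(j + 2)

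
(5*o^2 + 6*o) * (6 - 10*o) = -50*o^3 - 30*o^2 + 36*o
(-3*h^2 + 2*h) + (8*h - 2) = -3*h^2 + 10*h - 2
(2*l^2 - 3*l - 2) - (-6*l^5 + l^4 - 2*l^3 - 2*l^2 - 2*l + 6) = 6*l^5 - l^4 + 2*l^3 + 4*l^2 - l - 8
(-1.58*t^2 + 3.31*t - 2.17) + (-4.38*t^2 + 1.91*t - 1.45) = -5.96*t^2 + 5.22*t - 3.62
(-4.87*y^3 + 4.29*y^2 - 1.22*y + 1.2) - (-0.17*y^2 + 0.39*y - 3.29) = -4.87*y^3 + 4.46*y^2 - 1.61*y + 4.49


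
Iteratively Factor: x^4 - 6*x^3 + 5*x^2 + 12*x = (x + 1)*(x^3 - 7*x^2 + 12*x) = x*(x + 1)*(x^2 - 7*x + 12) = x*(x - 4)*(x + 1)*(x - 3)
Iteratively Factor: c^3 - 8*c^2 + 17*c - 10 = (c - 2)*(c^2 - 6*c + 5) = (c - 5)*(c - 2)*(c - 1)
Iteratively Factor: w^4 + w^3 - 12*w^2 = (w)*(w^3 + w^2 - 12*w) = w^2*(w^2 + w - 12) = w^2*(w - 3)*(w + 4)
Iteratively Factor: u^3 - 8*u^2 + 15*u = (u - 5)*(u^2 - 3*u) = (u - 5)*(u - 3)*(u)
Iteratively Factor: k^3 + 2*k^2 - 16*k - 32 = (k + 2)*(k^2 - 16) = (k + 2)*(k + 4)*(k - 4)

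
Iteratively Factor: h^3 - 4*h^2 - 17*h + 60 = (h + 4)*(h^2 - 8*h + 15) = (h - 5)*(h + 4)*(h - 3)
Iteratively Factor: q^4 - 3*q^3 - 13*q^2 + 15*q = (q)*(q^3 - 3*q^2 - 13*q + 15) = q*(q - 5)*(q^2 + 2*q - 3) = q*(q - 5)*(q + 3)*(q - 1)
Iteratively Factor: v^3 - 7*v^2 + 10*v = (v - 2)*(v^2 - 5*v) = v*(v - 2)*(v - 5)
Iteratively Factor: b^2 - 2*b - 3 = (b + 1)*(b - 3)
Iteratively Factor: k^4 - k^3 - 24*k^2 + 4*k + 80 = (k - 5)*(k^3 + 4*k^2 - 4*k - 16) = (k - 5)*(k + 4)*(k^2 - 4) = (k - 5)*(k - 2)*(k + 4)*(k + 2)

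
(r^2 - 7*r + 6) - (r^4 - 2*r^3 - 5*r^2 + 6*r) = -r^4 + 2*r^3 + 6*r^2 - 13*r + 6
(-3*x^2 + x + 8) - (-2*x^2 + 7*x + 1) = -x^2 - 6*x + 7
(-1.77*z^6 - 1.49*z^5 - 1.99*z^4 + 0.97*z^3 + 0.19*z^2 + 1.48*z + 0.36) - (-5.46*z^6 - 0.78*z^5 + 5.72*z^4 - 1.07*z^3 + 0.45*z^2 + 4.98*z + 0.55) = 3.69*z^6 - 0.71*z^5 - 7.71*z^4 + 2.04*z^3 - 0.26*z^2 - 3.5*z - 0.19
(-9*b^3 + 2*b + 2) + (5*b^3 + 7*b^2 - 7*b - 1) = -4*b^3 + 7*b^2 - 5*b + 1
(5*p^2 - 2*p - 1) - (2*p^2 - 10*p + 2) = 3*p^2 + 8*p - 3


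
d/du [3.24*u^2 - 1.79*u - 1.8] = 6.48*u - 1.79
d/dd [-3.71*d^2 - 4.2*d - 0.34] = -7.42*d - 4.2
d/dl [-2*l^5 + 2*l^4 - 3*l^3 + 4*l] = -10*l^4 + 8*l^3 - 9*l^2 + 4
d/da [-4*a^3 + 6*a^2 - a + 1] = -12*a^2 + 12*a - 1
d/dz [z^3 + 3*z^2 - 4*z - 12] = 3*z^2 + 6*z - 4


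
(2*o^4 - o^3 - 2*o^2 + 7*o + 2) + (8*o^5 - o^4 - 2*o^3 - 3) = 8*o^5 + o^4 - 3*o^3 - 2*o^2 + 7*o - 1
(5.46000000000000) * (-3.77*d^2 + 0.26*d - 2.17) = -20.5842*d^2 + 1.4196*d - 11.8482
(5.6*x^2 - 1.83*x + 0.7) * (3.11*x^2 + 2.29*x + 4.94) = 17.416*x^4 + 7.1327*x^3 + 25.6503*x^2 - 7.4372*x + 3.458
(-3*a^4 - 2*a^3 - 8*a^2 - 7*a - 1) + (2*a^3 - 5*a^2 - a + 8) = -3*a^4 - 13*a^2 - 8*a + 7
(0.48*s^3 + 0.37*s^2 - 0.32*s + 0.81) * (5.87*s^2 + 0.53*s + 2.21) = 2.8176*s^5 + 2.4263*s^4 - 0.6215*s^3 + 5.4028*s^2 - 0.2779*s + 1.7901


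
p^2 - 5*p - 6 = (p - 6)*(p + 1)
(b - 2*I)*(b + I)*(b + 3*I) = b^3 + 2*I*b^2 + 5*b + 6*I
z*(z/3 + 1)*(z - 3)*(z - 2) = z^4/3 - 2*z^3/3 - 3*z^2 + 6*z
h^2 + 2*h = h*(h + 2)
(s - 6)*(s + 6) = s^2 - 36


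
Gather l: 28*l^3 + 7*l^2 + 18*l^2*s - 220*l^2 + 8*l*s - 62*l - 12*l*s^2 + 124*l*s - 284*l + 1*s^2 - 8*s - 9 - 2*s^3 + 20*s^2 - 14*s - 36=28*l^3 + l^2*(18*s - 213) + l*(-12*s^2 + 132*s - 346) - 2*s^3 + 21*s^2 - 22*s - 45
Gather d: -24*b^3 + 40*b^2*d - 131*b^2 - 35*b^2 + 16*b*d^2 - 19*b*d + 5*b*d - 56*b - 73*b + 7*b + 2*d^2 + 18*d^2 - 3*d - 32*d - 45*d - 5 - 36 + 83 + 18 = -24*b^3 - 166*b^2 - 122*b + d^2*(16*b + 20) + d*(40*b^2 - 14*b - 80) + 60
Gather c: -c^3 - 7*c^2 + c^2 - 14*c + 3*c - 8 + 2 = -c^3 - 6*c^2 - 11*c - 6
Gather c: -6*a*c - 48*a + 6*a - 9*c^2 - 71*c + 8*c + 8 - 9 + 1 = -42*a - 9*c^2 + c*(-6*a - 63)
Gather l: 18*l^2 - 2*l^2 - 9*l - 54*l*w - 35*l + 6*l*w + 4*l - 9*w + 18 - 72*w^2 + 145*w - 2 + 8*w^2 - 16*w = 16*l^2 + l*(-48*w - 40) - 64*w^2 + 120*w + 16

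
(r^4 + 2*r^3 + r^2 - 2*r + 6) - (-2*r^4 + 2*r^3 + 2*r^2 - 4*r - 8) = 3*r^4 - r^2 + 2*r + 14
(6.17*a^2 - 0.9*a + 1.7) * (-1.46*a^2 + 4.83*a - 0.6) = -9.0082*a^4 + 31.1151*a^3 - 10.531*a^2 + 8.751*a - 1.02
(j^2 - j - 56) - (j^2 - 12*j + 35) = 11*j - 91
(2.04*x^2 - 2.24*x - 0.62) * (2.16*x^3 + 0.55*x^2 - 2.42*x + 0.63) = 4.4064*x^5 - 3.7164*x^4 - 7.508*x^3 + 6.365*x^2 + 0.0891999999999997*x - 0.3906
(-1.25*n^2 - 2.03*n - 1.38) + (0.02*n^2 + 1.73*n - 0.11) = -1.23*n^2 - 0.3*n - 1.49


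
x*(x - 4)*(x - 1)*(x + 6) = x^4 + x^3 - 26*x^2 + 24*x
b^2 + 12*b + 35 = (b + 5)*(b + 7)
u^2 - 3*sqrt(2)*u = u*(u - 3*sqrt(2))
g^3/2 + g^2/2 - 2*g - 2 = (g/2 + 1)*(g - 2)*(g + 1)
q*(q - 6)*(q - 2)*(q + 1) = q^4 - 7*q^3 + 4*q^2 + 12*q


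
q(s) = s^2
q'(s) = 2*s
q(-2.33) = 5.43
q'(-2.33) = -4.66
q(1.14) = 1.30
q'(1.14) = 2.28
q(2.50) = 6.25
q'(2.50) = 5.00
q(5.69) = 32.38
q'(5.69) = 11.38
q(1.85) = 3.42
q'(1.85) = 3.70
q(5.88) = 34.57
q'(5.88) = 11.76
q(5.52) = 30.47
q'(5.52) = 11.04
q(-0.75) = 0.56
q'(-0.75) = -1.50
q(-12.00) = 144.00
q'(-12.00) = -24.00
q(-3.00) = 9.00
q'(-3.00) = -6.00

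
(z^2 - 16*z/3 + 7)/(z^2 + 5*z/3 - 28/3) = (z - 3)/(z + 4)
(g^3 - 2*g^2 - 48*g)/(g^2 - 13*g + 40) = g*(g + 6)/(g - 5)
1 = 1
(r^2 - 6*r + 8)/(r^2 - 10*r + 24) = (r - 2)/(r - 6)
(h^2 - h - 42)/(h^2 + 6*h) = (h - 7)/h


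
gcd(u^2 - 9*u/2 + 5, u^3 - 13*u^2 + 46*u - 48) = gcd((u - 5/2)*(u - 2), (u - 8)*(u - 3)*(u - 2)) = u - 2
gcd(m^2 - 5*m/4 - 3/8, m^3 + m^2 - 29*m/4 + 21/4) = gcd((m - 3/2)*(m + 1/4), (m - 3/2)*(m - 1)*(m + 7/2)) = m - 3/2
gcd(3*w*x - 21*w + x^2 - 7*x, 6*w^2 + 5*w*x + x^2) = 3*w + x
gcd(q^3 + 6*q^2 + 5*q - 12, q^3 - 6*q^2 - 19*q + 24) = q^2 + 2*q - 3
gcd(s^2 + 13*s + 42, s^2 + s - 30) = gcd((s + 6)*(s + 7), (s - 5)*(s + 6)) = s + 6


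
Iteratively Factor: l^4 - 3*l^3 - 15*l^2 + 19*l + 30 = (l + 3)*(l^3 - 6*l^2 + 3*l + 10) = (l - 2)*(l + 3)*(l^2 - 4*l - 5) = (l - 5)*(l - 2)*(l + 3)*(l + 1)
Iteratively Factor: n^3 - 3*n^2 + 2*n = (n - 2)*(n^2 - n) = (n - 2)*(n - 1)*(n)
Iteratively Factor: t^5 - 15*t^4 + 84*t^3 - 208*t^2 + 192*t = (t)*(t^4 - 15*t^3 + 84*t^2 - 208*t + 192) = t*(t - 3)*(t^3 - 12*t^2 + 48*t - 64) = t*(t - 4)*(t - 3)*(t^2 - 8*t + 16) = t*(t - 4)^2*(t - 3)*(t - 4)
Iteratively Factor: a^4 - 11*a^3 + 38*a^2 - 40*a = (a - 2)*(a^3 - 9*a^2 + 20*a) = a*(a - 2)*(a^2 - 9*a + 20) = a*(a - 5)*(a - 2)*(a - 4)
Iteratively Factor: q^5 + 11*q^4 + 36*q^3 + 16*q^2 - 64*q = (q - 1)*(q^4 + 12*q^3 + 48*q^2 + 64*q) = (q - 1)*(q + 4)*(q^3 + 8*q^2 + 16*q) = (q - 1)*(q + 4)^2*(q^2 + 4*q) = (q - 1)*(q + 4)^3*(q)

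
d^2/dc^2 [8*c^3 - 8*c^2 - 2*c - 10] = 48*c - 16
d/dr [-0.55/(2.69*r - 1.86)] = 1.4795/(2.69*r - 1.86)^2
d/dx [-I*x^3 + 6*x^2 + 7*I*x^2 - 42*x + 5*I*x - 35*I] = -3*I*x^2 + x*(12 + 14*I) - 42 + 5*I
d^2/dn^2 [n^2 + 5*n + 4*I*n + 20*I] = 2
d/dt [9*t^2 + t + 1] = 18*t + 1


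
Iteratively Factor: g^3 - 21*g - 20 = (g - 5)*(g^2 + 5*g + 4) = (g - 5)*(g + 1)*(g + 4)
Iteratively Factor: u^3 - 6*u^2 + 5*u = (u - 1)*(u^2 - 5*u) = u*(u - 1)*(u - 5)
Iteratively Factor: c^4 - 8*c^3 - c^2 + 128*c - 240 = (c - 5)*(c^3 - 3*c^2 - 16*c + 48) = (c - 5)*(c - 3)*(c^2 - 16) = (c - 5)*(c - 4)*(c - 3)*(c + 4)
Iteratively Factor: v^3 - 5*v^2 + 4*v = (v - 4)*(v^2 - v) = v*(v - 4)*(v - 1)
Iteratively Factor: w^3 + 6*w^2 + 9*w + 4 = (w + 1)*(w^2 + 5*w + 4) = (w + 1)^2*(w + 4)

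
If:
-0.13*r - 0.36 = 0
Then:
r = -2.77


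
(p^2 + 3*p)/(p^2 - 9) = p/(p - 3)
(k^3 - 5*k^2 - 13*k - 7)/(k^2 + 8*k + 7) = (k^2 - 6*k - 7)/(k + 7)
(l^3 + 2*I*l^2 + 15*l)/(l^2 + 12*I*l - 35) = l*(l - 3*I)/(l + 7*I)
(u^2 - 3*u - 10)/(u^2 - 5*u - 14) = (u - 5)/(u - 7)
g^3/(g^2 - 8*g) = g^2/(g - 8)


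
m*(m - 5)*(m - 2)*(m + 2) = m^4 - 5*m^3 - 4*m^2 + 20*m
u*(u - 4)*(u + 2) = u^3 - 2*u^2 - 8*u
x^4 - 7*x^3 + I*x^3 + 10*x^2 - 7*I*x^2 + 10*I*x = x*(x - 5)*(x - 2)*(x + I)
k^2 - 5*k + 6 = (k - 3)*(k - 2)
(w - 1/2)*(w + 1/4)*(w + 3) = w^3 + 11*w^2/4 - 7*w/8 - 3/8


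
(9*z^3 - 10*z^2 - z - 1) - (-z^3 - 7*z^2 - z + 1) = 10*z^3 - 3*z^2 - 2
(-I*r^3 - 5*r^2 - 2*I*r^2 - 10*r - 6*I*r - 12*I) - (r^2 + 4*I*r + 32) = -I*r^3 - 6*r^2 - 2*I*r^2 - 10*r - 10*I*r - 32 - 12*I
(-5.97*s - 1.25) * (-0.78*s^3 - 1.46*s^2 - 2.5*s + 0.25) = 4.6566*s^4 + 9.6912*s^3 + 16.75*s^2 + 1.6325*s - 0.3125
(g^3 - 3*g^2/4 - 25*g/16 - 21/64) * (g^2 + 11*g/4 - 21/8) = g^5 + 2*g^4 - 25*g^3/4 - 85*g^2/32 + 819*g/256 + 441/512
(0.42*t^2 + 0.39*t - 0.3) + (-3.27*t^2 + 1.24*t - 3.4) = -2.85*t^2 + 1.63*t - 3.7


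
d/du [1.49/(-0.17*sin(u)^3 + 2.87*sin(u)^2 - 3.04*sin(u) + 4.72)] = (0.7599*sin(u)^2 - 8.5526*sin(u) + 4.5296)*cos(u)/(0.17*sin(u)^3 - 2.87*sin(u)^2 + 3.04*sin(u) - 4.72)^2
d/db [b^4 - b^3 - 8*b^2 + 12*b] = 4*b^3 - 3*b^2 - 16*b + 12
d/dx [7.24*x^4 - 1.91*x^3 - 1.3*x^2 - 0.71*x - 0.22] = 28.96*x^3 - 5.73*x^2 - 2.6*x - 0.71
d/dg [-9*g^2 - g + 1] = -18*g - 1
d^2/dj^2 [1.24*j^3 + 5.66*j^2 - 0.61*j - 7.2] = 7.44*j + 11.32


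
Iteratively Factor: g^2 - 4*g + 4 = (g - 2)*(g - 2)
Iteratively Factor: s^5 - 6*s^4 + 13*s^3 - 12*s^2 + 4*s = (s - 1)*(s^4 - 5*s^3 + 8*s^2 - 4*s) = (s - 1)^2*(s^3 - 4*s^2 + 4*s) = (s - 2)*(s - 1)^2*(s^2 - 2*s) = (s - 2)^2*(s - 1)^2*(s)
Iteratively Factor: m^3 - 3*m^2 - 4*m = (m + 1)*(m^2 - 4*m) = (m - 4)*(m + 1)*(m)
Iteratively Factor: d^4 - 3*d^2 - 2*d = (d - 2)*(d^3 + 2*d^2 + d) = d*(d - 2)*(d^2 + 2*d + 1) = d*(d - 2)*(d + 1)*(d + 1)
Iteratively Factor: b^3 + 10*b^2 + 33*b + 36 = (b + 4)*(b^2 + 6*b + 9) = (b + 3)*(b + 4)*(b + 3)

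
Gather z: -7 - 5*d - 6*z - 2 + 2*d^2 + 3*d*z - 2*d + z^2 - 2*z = 2*d^2 - 7*d + z^2 + z*(3*d - 8) - 9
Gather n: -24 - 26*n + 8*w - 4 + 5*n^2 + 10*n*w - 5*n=5*n^2 + n*(10*w - 31) + 8*w - 28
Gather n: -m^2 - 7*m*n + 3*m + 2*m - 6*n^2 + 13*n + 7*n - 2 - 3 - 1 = -m^2 + 5*m - 6*n^2 + n*(20 - 7*m) - 6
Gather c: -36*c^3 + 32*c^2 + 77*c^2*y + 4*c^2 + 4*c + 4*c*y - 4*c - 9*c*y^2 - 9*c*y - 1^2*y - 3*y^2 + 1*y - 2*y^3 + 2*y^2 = -36*c^3 + c^2*(77*y + 36) + c*(-9*y^2 - 5*y) - 2*y^3 - y^2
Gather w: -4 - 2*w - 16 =-2*w - 20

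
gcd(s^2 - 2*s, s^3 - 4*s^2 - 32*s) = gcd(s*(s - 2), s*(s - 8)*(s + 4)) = s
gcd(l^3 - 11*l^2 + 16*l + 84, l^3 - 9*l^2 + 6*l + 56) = l^2 - 5*l - 14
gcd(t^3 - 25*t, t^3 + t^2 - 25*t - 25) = t^2 - 25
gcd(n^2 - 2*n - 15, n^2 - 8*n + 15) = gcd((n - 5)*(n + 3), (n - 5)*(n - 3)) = n - 5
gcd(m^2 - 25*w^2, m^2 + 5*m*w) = m + 5*w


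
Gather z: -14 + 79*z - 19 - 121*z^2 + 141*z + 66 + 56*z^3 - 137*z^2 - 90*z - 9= 56*z^3 - 258*z^2 + 130*z + 24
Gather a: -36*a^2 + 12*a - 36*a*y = -36*a^2 + a*(12 - 36*y)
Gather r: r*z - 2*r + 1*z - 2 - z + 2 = r*(z - 2)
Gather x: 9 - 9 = 0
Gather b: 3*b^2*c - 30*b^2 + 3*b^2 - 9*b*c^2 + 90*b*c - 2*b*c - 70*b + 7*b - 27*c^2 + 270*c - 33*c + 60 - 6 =b^2*(3*c - 27) + b*(-9*c^2 + 88*c - 63) - 27*c^2 + 237*c + 54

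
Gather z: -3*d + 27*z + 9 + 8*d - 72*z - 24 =5*d - 45*z - 15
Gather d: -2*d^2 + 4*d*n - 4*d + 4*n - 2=-2*d^2 + d*(4*n - 4) + 4*n - 2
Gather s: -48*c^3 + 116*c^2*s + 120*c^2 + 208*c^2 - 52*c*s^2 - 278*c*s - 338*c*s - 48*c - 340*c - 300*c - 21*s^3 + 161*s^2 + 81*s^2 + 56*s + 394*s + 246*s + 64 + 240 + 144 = -48*c^3 + 328*c^2 - 688*c - 21*s^3 + s^2*(242 - 52*c) + s*(116*c^2 - 616*c + 696) + 448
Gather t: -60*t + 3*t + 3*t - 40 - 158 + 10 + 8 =-54*t - 180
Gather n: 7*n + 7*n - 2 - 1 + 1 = 14*n - 2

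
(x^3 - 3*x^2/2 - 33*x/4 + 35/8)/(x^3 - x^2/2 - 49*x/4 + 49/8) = (2*x + 5)/(2*x + 7)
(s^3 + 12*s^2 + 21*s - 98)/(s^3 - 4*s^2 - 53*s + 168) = (s^2 + 5*s - 14)/(s^2 - 11*s + 24)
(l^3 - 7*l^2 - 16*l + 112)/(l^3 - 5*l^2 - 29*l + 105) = (l^2 - 16)/(l^2 + 2*l - 15)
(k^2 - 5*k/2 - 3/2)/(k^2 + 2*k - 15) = (k + 1/2)/(k + 5)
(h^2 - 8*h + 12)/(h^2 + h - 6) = (h - 6)/(h + 3)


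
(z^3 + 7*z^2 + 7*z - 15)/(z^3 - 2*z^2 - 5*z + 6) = (z^2 + 8*z + 15)/(z^2 - z - 6)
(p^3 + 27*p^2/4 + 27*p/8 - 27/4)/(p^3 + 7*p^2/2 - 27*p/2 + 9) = (8*p^2 + 6*p - 9)/(4*(2*p^2 - 5*p + 3))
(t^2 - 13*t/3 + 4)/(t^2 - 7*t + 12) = (t - 4/3)/(t - 4)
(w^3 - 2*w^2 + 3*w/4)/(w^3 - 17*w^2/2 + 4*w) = (w - 3/2)/(w - 8)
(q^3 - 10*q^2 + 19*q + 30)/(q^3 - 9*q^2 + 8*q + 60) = (q + 1)/(q + 2)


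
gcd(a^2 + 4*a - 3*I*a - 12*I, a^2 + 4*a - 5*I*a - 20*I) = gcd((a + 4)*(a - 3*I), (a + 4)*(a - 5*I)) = a + 4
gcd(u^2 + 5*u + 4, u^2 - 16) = u + 4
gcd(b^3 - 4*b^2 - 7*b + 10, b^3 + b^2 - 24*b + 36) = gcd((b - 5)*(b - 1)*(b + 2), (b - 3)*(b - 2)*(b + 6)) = 1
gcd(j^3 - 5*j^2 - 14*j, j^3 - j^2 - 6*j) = j^2 + 2*j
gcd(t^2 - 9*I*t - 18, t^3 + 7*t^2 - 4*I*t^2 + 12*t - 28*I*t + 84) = t - 6*I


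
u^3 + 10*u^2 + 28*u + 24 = (u + 2)^2*(u + 6)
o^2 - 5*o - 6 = (o - 6)*(o + 1)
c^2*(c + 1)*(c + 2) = c^4 + 3*c^3 + 2*c^2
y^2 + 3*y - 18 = (y - 3)*(y + 6)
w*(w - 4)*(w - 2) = w^3 - 6*w^2 + 8*w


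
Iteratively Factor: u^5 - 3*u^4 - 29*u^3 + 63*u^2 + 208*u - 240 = (u - 5)*(u^4 + 2*u^3 - 19*u^2 - 32*u + 48) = (u - 5)*(u - 4)*(u^3 + 6*u^2 + 5*u - 12) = (u - 5)*(u - 4)*(u - 1)*(u^2 + 7*u + 12) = (u - 5)*(u - 4)*(u - 1)*(u + 3)*(u + 4)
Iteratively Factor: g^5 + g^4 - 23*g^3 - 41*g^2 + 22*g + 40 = (g + 1)*(g^4 - 23*g^2 - 18*g + 40) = (g - 1)*(g + 1)*(g^3 + g^2 - 22*g - 40) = (g - 5)*(g - 1)*(g + 1)*(g^2 + 6*g + 8) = (g - 5)*(g - 1)*(g + 1)*(g + 4)*(g + 2)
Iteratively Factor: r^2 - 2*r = (r - 2)*(r)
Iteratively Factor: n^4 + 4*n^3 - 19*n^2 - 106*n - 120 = (n + 3)*(n^3 + n^2 - 22*n - 40) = (n + 2)*(n + 3)*(n^2 - n - 20) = (n + 2)*(n + 3)*(n + 4)*(n - 5)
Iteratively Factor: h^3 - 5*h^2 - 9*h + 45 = (h + 3)*(h^2 - 8*h + 15) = (h - 3)*(h + 3)*(h - 5)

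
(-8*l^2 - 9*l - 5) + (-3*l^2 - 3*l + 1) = -11*l^2 - 12*l - 4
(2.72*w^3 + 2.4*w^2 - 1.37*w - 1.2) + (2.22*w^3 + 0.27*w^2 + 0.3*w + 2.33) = 4.94*w^3 + 2.67*w^2 - 1.07*w + 1.13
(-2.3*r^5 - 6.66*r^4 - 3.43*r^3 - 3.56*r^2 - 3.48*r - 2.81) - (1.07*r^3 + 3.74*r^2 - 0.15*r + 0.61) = -2.3*r^5 - 6.66*r^4 - 4.5*r^3 - 7.3*r^2 - 3.33*r - 3.42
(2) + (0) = 2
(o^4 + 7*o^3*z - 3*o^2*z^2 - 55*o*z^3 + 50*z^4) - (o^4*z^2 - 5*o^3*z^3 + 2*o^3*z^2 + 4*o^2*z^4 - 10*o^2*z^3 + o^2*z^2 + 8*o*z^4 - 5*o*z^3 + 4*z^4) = -o^4*z^2 + o^4 + 5*o^3*z^3 - 2*o^3*z^2 + 7*o^3*z - 4*o^2*z^4 + 10*o^2*z^3 - 4*o^2*z^2 - 8*o*z^4 - 50*o*z^3 + 46*z^4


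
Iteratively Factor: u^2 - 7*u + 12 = (u - 3)*(u - 4)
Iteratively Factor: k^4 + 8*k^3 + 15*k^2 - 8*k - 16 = (k + 4)*(k^3 + 4*k^2 - k - 4) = (k - 1)*(k + 4)*(k^2 + 5*k + 4) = (k - 1)*(k + 4)^2*(k + 1)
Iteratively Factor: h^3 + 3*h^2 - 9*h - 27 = (h + 3)*(h^2 - 9) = (h + 3)^2*(h - 3)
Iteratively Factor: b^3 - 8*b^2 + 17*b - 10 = (b - 2)*(b^2 - 6*b + 5) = (b - 5)*(b - 2)*(b - 1)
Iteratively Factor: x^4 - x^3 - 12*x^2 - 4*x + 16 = (x + 2)*(x^3 - 3*x^2 - 6*x + 8) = (x - 1)*(x + 2)*(x^2 - 2*x - 8) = (x - 4)*(x - 1)*(x + 2)*(x + 2)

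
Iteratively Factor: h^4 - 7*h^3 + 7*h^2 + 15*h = (h + 1)*(h^3 - 8*h^2 + 15*h) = (h - 5)*(h + 1)*(h^2 - 3*h) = (h - 5)*(h - 3)*(h + 1)*(h)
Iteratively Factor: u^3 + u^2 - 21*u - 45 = (u + 3)*(u^2 - 2*u - 15) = (u + 3)^2*(u - 5)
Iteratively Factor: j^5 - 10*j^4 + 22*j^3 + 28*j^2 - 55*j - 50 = (j - 2)*(j^4 - 8*j^3 + 6*j^2 + 40*j + 25) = (j - 2)*(j + 1)*(j^3 - 9*j^2 + 15*j + 25) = (j - 5)*(j - 2)*(j + 1)*(j^2 - 4*j - 5) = (j - 5)*(j - 2)*(j + 1)^2*(j - 5)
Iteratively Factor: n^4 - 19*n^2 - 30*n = (n + 3)*(n^3 - 3*n^2 - 10*n) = (n - 5)*(n + 3)*(n^2 + 2*n) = n*(n - 5)*(n + 3)*(n + 2)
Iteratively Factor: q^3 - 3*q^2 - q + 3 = (q + 1)*(q^2 - 4*q + 3) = (q - 1)*(q + 1)*(q - 3)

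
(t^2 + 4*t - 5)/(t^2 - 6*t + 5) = (t + 5)/(t - 5)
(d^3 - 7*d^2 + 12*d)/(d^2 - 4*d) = d - 3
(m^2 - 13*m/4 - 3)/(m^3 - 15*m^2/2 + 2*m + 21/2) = (4*m^2 - 13*m - 12)/(2*(2*m^3 - 15*m^2 + 4*m + 21))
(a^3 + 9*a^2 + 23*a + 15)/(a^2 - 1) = (a^2 + 8*a + 15)/(a - 1)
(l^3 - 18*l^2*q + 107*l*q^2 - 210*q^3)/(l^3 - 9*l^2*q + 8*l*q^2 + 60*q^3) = (l - 7*q)/(l + 2*q)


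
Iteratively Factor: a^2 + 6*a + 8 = (a + 2)*(a + 4)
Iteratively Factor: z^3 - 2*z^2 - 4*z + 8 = (z + 2)*(z^2 - 4*z + 4) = (z - 2)*(z + 2)*(z - 2)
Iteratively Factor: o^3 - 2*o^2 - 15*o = (o - 5)*(o^2 + 3*o) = o*(o - 5)*(o + 3)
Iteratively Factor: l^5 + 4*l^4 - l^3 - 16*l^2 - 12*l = (l + 2)*(l^4 + 2*l^3 - 5*l^2 - 6*l) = (l - 2)*(l + 2)*(l^3 + 4*l^2 + 3*l) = (l - 2)*(l + 1)*(l + 2)*(l^2 + 3*l) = (l - 2)*(l + 1)*(l + 2)*(l + 3)*(l)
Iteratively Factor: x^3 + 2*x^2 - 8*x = (x + 4)*(x^2 - 2*x) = (x - 2)*(x + 4)*(x)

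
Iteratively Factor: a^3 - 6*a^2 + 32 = (a + 2)*(a^2 - 8*a + 16) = (a - 4)*(a + 2)*(a - 4)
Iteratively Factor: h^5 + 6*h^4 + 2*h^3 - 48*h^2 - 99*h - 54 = (h + 2)*(h^4 + 4*h^3 - 6*h^2 - 36*h - 27) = (h + 2)*(h + 3)*(h^3 + h^2 - 9*h - 9) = (h + 1)*(h + 2)*(h + 3)*(h^2 - 9) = (h - 3)*(h + 1)*(h + 2)*(h + 3)*(h + 3)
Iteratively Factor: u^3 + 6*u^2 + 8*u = (u + 4)*(u^2 + 2*u) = u*(u + 4)*(u + 2)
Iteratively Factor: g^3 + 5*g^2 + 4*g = (g)*(g^2 + 5*g + 4) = g*(g + 1)*(g + 4)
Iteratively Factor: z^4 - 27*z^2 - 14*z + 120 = (z - 2)*(z^3 + 2*z^2 - 23*z - 60) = (z - 2)*(z + 3)*(z^2 - z - 20) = (z - 5)*(z - 2)*(z + 3)*(z + 4)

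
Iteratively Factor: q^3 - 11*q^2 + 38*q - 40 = (q - 4)*(q^2 - 7*q + 10) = (q - 4)*(q - 2)*(q - 5)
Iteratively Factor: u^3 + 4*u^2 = (u + 4)*(u^2) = u*(u + 4)*(u)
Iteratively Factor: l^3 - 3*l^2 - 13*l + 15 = (l + 3)*(l^2 - 6*l + 5) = (l - 5)*(l + 3)*(l - 1)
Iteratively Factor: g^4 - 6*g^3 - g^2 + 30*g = (g - 5)*(g^3 - g^2 - 6*g) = g*(g - 5)*(g^2 - g - 6) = g*(g - 5)*(g - 3)*(g + 2)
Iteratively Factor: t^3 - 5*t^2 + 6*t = (t - 3)*(t^2 - 2*t) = (t - 3)*(t - 2)*(t)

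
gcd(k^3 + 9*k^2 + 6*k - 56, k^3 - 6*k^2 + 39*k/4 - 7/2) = k - 2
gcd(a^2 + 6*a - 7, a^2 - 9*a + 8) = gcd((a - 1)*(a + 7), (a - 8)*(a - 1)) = a - 1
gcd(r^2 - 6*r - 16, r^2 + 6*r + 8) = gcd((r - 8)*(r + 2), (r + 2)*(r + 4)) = r + 2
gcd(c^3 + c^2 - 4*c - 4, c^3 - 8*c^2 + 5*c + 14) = c^2 - c - 2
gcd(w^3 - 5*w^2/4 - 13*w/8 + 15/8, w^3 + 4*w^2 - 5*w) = w - 1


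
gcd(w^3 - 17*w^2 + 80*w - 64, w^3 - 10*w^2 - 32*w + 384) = w^2 - 16*w + 64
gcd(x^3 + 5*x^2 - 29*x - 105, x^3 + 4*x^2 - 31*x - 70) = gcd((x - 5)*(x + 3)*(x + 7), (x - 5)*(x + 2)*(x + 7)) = x^2 + 2*x - 35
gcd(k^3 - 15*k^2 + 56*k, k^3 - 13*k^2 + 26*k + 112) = k^2 - 15*k + 56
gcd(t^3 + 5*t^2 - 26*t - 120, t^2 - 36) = t + 6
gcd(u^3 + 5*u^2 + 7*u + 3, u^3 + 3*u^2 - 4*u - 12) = u + 3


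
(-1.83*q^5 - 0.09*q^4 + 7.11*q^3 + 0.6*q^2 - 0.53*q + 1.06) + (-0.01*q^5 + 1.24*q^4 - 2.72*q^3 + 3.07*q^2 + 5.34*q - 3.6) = -1.84*q^5 + 1.15*q^4 + 4.39*q^3 + 3.67*q^2 + 4.81*q - 2.54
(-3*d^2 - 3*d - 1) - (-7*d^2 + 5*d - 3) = 4*d^2 - 8*d + 2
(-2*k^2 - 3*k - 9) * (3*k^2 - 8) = -6*k^4 - 9*k^3 - 11*k^2 + 24*k + 72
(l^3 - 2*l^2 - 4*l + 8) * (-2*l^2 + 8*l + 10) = -2*l^5 + 12*l^4 + 2*l^3 - 68*l^2 + 24*l + 80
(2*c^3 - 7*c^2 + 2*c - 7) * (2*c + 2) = 4*c^4 - 10*c^3 - 10*c^2 - 10*c - 14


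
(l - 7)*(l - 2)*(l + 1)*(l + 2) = l^4 - 6*l^3 - 11*l^2 + 24*l + 28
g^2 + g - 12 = (g - 3)*(g + 4)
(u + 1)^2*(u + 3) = u^3 + 5*u^2 + 7*u + 3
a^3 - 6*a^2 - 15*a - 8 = (a - 8)*(a + 1)^2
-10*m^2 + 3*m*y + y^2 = (-2*m + y)*(5*m + y)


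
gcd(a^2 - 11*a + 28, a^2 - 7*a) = a - 7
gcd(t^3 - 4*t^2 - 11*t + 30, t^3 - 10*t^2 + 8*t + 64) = 1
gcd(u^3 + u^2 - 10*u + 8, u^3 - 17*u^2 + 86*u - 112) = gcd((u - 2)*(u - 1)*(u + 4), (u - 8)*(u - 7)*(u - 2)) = u - 2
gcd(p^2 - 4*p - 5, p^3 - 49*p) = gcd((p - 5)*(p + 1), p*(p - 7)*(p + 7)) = 1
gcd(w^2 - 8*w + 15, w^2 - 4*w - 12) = 1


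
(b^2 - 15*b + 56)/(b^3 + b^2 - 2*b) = (b^2 - 15*b + 56)/(b*(b^2 + b - 2))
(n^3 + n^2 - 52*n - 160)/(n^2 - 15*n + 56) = (n^2 + 9*n + 20)/(n - 7)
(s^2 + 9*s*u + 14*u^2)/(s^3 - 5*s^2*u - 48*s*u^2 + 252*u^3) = (s + 2*u)/(s^2 - 12*s*u + 36*u^2)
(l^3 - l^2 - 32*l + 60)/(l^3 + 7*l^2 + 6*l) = (l^2 - 7*l + 10)/(l*(l + 1))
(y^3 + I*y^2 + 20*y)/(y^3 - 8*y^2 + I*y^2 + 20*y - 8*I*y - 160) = y/(y - 8)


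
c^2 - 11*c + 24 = (c - 8)*(c - 3)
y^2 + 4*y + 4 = (y + 2)^2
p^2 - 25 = (p - 5)*(p + 5)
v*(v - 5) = v^2 - 5*v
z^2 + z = z*(z + 1)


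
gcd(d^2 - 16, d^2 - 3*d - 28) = d + 4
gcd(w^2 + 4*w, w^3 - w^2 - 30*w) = w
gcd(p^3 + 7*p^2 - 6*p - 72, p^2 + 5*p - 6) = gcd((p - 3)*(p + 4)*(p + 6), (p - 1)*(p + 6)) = p + 6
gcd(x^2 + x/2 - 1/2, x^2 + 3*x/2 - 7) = 1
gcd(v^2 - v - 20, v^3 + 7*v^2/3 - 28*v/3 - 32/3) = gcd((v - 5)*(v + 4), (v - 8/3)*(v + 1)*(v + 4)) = v + 4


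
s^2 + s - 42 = (s - 6)*(s + 7)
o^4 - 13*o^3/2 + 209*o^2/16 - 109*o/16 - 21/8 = (o - 3)*(o - 2)*(o - 7/4)*(o + 1/4)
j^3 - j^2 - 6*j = j*(j - 3)*(j + 2)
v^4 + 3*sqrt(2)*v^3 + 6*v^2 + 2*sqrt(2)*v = v*(v + sqrt(2))^3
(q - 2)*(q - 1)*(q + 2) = q^3 - q^2 - 4*q + 4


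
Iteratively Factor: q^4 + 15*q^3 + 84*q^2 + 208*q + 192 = (q + 3)*(q^3 + 12*q^2 + 48*q + 64) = (q + 3)*(q + 4)*(q^2 + 8*q + 16) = (q + 3)*(q + 4)^2*(q + 4)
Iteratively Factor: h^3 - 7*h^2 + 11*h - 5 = (h - 1)*(h^2 - 6*h + 5) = (h - 5)*(h - 1)*(h - 1)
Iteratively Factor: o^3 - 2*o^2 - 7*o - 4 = (o - 4)*(o^2 + 2*o + 1) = (o - 4)*(o + 1)*(o + 1)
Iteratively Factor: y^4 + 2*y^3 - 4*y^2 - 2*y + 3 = (y + 3)*(y^3 - y^2 - y + 1) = (y - 1)*(y + 3)*(y^2 - 1) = (y - 1)^2*(y + 3)*(y + 1)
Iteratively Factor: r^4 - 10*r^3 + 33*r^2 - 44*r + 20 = (r - 5)*(r^3 - 5*r^2 + 8*r - 4) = (r - 5)*(r - 2)*(r^2 - 3*r + 2) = (r - 5)*(r - 2)^2*(r - 1)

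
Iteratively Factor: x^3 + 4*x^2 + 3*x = (x + 3)*(x^2 + x) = x*(x + 3)*(x + 1)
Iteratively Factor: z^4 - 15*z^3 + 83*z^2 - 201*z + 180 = (z - 3)*(z^3 - 12*z^2 + 47*z - 60) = (z - 5)*(z - 3)*(z^2 - 7*z + 12) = (z - 5)*(z - 3)^2*(z - 4)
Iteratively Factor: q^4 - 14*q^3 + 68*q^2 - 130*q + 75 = (q - 5)*(q^3 - 9*q^2 + 23*q - 15) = (q - 5)*(q - 1)*(q^2 - 8*q + 15) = (q - 5)*(q - 3)*(q - 1)*(q - 5)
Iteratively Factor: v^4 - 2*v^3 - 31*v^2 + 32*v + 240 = (v - 4)*(v^3 + 2*v^2 - 23*v - 60) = (v - 4)*(v + 3)*(v^2 - v - 20) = (v - 4)*(v + 3)*(v + 4)*(v - 5)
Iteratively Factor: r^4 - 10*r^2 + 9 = (r - 3)*(r^3 + 3*r^2 - r - 3) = (r - 3)*(r + 1)*(r^2 + 2*r - 3) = (r - 3)*(r + 1)*(r + 3)*(r - 1)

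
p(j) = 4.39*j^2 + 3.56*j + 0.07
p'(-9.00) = -75.46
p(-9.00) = 323.62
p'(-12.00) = -101.80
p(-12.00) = 589.51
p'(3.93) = 38.07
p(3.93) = 81.86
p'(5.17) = 48.95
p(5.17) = 135.82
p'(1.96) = 20.77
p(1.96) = 23.91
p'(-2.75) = -20.58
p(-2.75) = 23.48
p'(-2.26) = -16.28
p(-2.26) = 14.45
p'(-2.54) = -18.74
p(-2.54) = 19.35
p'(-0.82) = -3.64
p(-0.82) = 0.10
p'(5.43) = 51.24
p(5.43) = 148.84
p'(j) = 8.78*j + 3.56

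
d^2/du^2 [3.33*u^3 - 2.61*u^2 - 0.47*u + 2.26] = 19.98*u - 5.22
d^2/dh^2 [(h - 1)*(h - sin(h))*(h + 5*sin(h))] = -4*h^2*sin(h) + 4*h*sin(h) + 16*h*cos(h) - 10*h*cos(2*h) + 6*h - 8*sqrt(2)*cos(h + pi/4) + 10*sqrt(2)*cos(2*h + pi/4) - 2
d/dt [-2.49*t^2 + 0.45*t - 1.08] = 0.45 - 4.98*t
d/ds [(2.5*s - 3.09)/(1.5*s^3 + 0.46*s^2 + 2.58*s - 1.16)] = (-7.5*s^3 + 12.755*s^2 + 2.8428*s + 5.0722)/(2.25*s^6 + 1.38*s^5 + 7.9516*s^4 - 1.1064*s^3 + 5.5892*s^2 - 5.9856*s + 1.3456)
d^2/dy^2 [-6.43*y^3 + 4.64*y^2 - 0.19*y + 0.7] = 9.28 - 38.58*y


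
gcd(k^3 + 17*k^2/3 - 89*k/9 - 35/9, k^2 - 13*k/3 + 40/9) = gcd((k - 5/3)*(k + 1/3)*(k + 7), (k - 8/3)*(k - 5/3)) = k - 5/3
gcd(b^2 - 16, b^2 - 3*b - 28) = b + 4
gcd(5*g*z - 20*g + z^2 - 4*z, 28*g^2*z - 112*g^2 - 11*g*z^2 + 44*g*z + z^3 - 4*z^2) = z - 4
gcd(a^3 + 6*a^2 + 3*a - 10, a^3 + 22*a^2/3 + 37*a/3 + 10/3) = a^2 + 7*a + 10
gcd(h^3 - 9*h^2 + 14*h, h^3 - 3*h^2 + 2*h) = h^2 - 2*h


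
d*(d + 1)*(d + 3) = d^3 + 4*d^2 + 3*d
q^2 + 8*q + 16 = (q + 4)^2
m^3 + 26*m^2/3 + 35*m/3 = m*(m + 5/3)*(m + 7)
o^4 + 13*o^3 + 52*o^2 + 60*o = o*(o + 2)*(o + 5)*(o + 6)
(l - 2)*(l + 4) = l^2 + 2*l - 8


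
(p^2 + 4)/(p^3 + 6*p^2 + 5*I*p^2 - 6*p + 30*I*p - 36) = (p - 2*I)/(p^2 + 3*p*(2 + I) + 18*I)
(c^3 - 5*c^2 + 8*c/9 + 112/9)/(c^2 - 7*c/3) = c - 8/3 - 16/(3*c)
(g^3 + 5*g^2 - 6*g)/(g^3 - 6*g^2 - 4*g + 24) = g*(g^2 + 5*g - 6)/(g^3 - 6*g^2 - 4*g + 24)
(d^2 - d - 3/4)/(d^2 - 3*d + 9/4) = (2*d + 1)/(2*d - 3)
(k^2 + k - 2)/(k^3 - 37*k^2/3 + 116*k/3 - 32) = 3*(k^2 + k - 2)/(3*k^3 - 37*k^2 + 116*k - 96)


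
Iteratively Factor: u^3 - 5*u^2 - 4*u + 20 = (u + 2)*(u^2 - 7*u + 10) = (u - 2)*(u + 2)*(u - 5)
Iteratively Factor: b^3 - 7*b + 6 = (b - 1)*(b^2 + b - 6) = (b - 2)*(b - 1)*(b + 3)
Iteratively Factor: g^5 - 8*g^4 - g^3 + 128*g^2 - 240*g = (g - 4)*(g^4 - 4*g^3 - 17*g^2 + 60*g) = (g - 5)*(g - 4)*(g^3 + g^2 - 12*g) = (g - 5)*(g - 4)*(g - 3)*(g^2 + 4*g) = (g - 5)*(g - 4)*(g - 3)*(g + 4)*(g)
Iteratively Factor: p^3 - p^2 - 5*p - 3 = (p + 1)*(p^2 - 2*p - 3) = (p - 3)*(p + 1)*(p + 1)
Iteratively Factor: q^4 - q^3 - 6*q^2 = (q + 2)*(q^3 - 3*q^2) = q*(q + 2)*(q^2 - 3*q) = q*(q - 3)*(q + 2)*(q)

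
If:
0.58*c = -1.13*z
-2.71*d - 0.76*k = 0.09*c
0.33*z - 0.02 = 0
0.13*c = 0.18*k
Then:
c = -0.12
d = 0.03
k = -0.09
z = 0.06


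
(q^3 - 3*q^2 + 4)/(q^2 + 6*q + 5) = (q^2 - 4*q + 4)/(q + 5)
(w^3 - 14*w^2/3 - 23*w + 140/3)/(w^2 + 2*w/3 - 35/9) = 3*(w^2 - 3*w - 28)/(3*w + 7)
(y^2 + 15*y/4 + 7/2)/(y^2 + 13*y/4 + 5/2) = (4*y + 7)/(4*y + 5)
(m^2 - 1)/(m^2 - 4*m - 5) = (m - 1)/(m - 5)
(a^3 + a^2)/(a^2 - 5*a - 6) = a^2/(a - 6)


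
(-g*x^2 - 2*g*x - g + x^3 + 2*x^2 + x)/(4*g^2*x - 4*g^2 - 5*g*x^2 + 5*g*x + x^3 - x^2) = (x^2 + 2*x + 1)/(-4*g*x + 4*g + x^2 - x)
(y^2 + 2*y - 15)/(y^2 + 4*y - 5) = (y - 3)/(y - 1)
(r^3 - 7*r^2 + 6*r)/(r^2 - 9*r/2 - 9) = 2*r*(r - 1)/(2*r + 3)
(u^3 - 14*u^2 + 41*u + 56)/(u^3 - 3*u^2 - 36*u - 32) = (u - 7)/(u + 4)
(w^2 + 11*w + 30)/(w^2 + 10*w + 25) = (w + 6)/(w + 5)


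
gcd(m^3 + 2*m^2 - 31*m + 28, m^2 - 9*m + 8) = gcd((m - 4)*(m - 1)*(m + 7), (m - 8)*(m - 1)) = m - 1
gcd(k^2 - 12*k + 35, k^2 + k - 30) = k - 5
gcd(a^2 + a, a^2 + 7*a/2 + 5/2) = a + 1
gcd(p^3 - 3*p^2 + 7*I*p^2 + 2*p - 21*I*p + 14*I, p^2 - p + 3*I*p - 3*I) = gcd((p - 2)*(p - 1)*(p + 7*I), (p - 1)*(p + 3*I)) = p - 1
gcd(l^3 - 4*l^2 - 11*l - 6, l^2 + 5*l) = 1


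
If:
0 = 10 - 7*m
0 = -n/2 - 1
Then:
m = 10/7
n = -2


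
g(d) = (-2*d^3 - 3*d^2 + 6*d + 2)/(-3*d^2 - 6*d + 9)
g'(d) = (6*d + 6)*(-2*d^3 - 3*d^2 + 6*d + 2)/(-3*d^2 - 6*d + 9)^2 + (-6*d^2 - 6*d + 6)/(-3*d^2 - 6*d + 9)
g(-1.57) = -0.64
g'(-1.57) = 0.26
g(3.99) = 2.37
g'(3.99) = 0.68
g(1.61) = 0.53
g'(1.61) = 1.30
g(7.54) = 4.74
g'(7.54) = 0.66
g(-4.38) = -3.87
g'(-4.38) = 0.19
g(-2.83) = 3.24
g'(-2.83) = -31.03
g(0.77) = 1.51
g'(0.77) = 5.33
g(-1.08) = -0.46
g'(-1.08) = 0.48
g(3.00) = 1.69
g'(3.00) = 0.70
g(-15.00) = -10.39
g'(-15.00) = 0.66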